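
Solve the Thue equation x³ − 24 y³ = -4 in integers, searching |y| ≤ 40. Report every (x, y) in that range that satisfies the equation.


The equation is x³ - 24y³ = -4. For fixed y, x³ = 24·y³ − 4, so a solution requires the RHS to be a perfect cube.
Strategy: iterate y from -40 to 40, compute RHS = 24·y³ − 4, and check whether it is a (positive or negative) perfect cube.
Check small values of y:
  y = 0: RHS = -4 is not a perfect cube.
  y = 1: RHS = 20 is not a perfect cube.
  y = -1: RHS = -28 is not a perfect cube.
  y = 2: RHS = 188 is not a perfect cube.
  y = -2: RHS = -196 is not a perfect cube.
  y = 3: RHS = 644 is not a perfect cube.
  y = -3: RHS = -652 is not a perfect cube.
Continuing the search up to |y| = 40 finds no solutions either.
No (x, y) in the scanned range satisfies the equation.

No integer solutions with |y| ≤ 40.


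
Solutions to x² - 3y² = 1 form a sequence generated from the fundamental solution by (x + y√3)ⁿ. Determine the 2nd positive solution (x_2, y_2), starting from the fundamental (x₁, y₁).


Step 1: Find the fundamental solution (x₁, y₁) of x² - 3y² = 1.
  Expand √3 as a continued fraction. a₀ = ⌊√3⌋ = 1; iterate m_{k+1} = d_k·a_k − m_k, d_{k+1} = (3 − m_{k+1}²)/d_k, a_{k+1} = ⌊(a₀ + m_{k+1})/d_{k+1}⌋ (starting m₀ = 0, d₀ = 1), with convergents p_k = a_k·p_{k-1} + p_{k-2}, q_k = a_k·q_{k-1} + q_{k-2} (p₋₁ = 1, q₋₁ = 0):
  k = 0: a₀ = 1; p₀/q₀ = 1/1; p₀² − 3·q₀² = 1 − 3 = -2.
  k = 1: m = 1, d = 2, a = ⌊(1 + 1)/2⌋ = 1; p/q = (1·1 + 1)/(1·1 + 0) = 2/1; p² − 3·q² = 4 − 3 = 1.
  The first convergent with p² − 3·q² = 1 gives the fundamental solution (x₁, y₁) = (2, 1).
Step 2: Apply the recurrence (x_{n+1}, y_{n+1}) = (x₁x_n + 3y₁y_n, x₁y_n + y₁x_n) repeatedly.
  From (x_1, y_1) = (2, 1): x_2 = 2·2 + 3·1·1 = 7; y_2 = 2·1 + 1·2 = 4.
Step 3: Verify x_2² - 3·y_2² = 49 - 48 = 1 (should be 1). ✓

(x_1, y_1) = (2, 1); (x_2, y_2) = (7, 4).


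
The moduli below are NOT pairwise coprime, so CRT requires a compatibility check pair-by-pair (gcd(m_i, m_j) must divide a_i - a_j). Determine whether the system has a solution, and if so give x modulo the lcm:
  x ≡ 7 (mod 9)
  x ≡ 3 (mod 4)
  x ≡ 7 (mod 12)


Moduli 9, 4, 12 are not pairwise coprime, so CRT works modulo lcm(m_i) when all pairwise compatibility conditions hold.
Pairwise compatibility: gcd(m_i, m_j) must divide a_i - a_j for every pair.
Merge one congruence at a time:
  Start: x ≡ 7 (mod 9).
  Combine with x ≡ 3 (mod 4): gcd(9, 4) = 1; 3 - 7 = -4, which IS divisible by 1, so compatible.
    Write x = 7 + 9·t and substitute into x ≡ 3 (mod 4): 9·t ≡ 3 − 7 = -4 (mod 4).
    Reduce coefficients mod 4: 1·t ≡ 0 (mod 4).
    So t ≡ 0 (mod 4).
    Then x = 7 + 9·0 = 7, valid modulo lcm(9, 4) = 36: x ≡ 7 (mod 36).
  Combine with x ≡ 7 (mod 12): gcd(36, 12) = 12; 7 - 7 = 0, which IS divisible by 12, so compatible.
    Write x = 7 + 36·t and substitute into x ≡ 7 (mod 12): 36·t ≡ 7 − 7 = 0 (mod 12).
    Divide the congruence (and modulus) by g = 12: 3·t ≡ 0 (mod 1).
    Modulo 1 every t works; take t = 0.
    Then x = 7 + 36·0 = 7, valid modulo lcm(36, 12) = 36: x ≡ 7 (mod 36).
Verify: 7 mod 9 = 7, 7 mod 4 = 3, 7 mod 12 = 7.

x ≡ 7 (mod 36).


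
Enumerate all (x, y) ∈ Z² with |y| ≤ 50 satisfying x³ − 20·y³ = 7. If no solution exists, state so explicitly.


The equation is x³ - 20y³ = 7. For fixed y, x³ = 20·y³ + 7, so a solution requires the RHS to be a perfect cube.
Strategy: iterate y from -50 to 50, compute RHS = 20·y³ + 7, and check whether it is a (positive or negative) perfect cube.
Check small values of y:
  y = 0: RHS = 7 is not a perfect cube.
  y = 1: RHS = 27 = (3)³ ⇒ x = 3 works.
  y = -1: RHS = -13 is not a perfect cube.
  y = 2: RHS = 167 is not a perfect cube.
  y = -2: RHS = -153 is not a perfect cube.
  y = 3: RHS = 547 is not a perfect cube.
  y = -3: RHS = -533 is not a perfect cube.
Continuing the search up to |y| = 50 finds no further solutions beyond those listed.
Collected solutions: (3, 1).

Solutions (with |y| ≤ 50): (3, 1).


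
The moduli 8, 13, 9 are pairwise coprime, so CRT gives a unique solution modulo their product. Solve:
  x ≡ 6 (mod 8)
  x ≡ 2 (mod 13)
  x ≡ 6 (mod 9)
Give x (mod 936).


Moduli 8, 13, 9 are pairwise coprime; by CRT there is a unique solution modulo M = 8 · 13 · 9 = 936.
Solve pairwise, accumulating the modulus:
  Start with x ≡ 6 (mod 8).
  Combine with x ≡ 2 (mod 13): since gcd(8, 13) = 1, we get a unique residue mod 104.
    Write x = 6 + 8·t and substitute into x ≡ 2 (mod 13): 8·t ≡ 2 − 6 = -4 (mod 13).
    Reduce coefficients mod 13: 8·t ≡ 9 (mod 13).
    The inverse of 8 mod 13 is 5 (since 8·5 = 40 = 3·13 + 1), so t ≡ 5·9 = 45 ≡ 6 (mod 13).
    Then x = 6 + 8·6 = 54, valid modulo lcm(8, 13) = 104: x ≡ 54 (mod 104).
  Combine with x ≡ 6 (mod 9): since gcd(104, 9) = 1, we get a unique residue mod 936.
    Write x = 54 + 104·t and substitute into x ≡ 6 (mod 9): 104·t ≡ 6 − 54 = -48 (mod 9).
    Reduce coefficients mod 9: 5·t ≡ 6 (mod 9).
    The inverse of 5 mod 9 is 2 (since 5·2 = 10 = 1·9 + 1), so t ≡ 2·6 = 12 ≡ 3 (mod 9).
    Then x = 54 + 104·3 = 366, valid modulo lcm(104, 9) = 936: x ≡ 366 (mod 936).
Verify: 366 mod 8 = 6 ✓, 366 mod 13 = 2 ✓, 366 mod 9 = 6 ✓.

x ≡ 366 (mod 936).


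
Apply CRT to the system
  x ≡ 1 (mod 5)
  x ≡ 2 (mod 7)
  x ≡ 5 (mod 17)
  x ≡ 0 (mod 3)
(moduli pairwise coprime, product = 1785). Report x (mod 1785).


Product of moduli M = 5 · 7 · 17 · 3 = 1785.
Merge one congruence at a time:
  Start: x ≡ 1 (mod 5).
  Combine with x ≡ 2 (mod 7); new modulus lcm = 35.
    Write x = 1 + 5·t and substitute into x ≡ 2 (mod 7): 5·t ≡ 2 − 1 = 1 (mod 7).
    The inverse of 5 mod 7 is 3 (since 5·3 = 15 = 2·7 + 1), so t ≡ 3·1 = 3 ≡ 3 (mod 7).
    Then x = 1 + 5·3 = 16, valid modulo lcm(5, 7) = 35: x ≡ 16 (mod 35).
  Combine with x ≡ 5 (mod 17); new modulus lcm = 595.
    Write x = 16 + 35·t and substitute into x ≡ 5 (mod 17): 35·t ≡ 5 − 16 = -11 (mod 17).
    Reduce coefficients mod 17: 1·t ≡ 6 (mod 17).
    So t ≡ 6 (mod 17).
    Then x = 16 + 35·6 = 226, valid modulo lcm(35, 17) = 595: x ≡ 226 (mod 595).
  Combine with x ≡ 0 (mod 3); new modulus lcm = 1785.
    Write x = 226 + 595·t and substitute into x ≡ 0 (mod 3): 595·t ≡ 0 − 226 = -226 (mod 3).
    Reduce coefficients mod 3: 1·t ≡ 2 (mod 3).
    So t ≡ 2 (mod 3).
    Then x = 226 + 595·2 = 1416, valid modulo lcm(595, 3) = 1785: x ≡ 1416 (mod 1785).
Verify against each original: 1416 mod 5 = 1, 1416 mod 7 = 2, 1416 mod 17 = 5, 1416 mod 3 = 0.

x ≡ 1416 (mod 1785).


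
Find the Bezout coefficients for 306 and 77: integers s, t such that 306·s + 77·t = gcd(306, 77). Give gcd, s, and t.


Euclidean algorithm on (306, 77) — divide until remainder is 0:
  306 = 3 · 77 + 75
  77 = 1 · 75 + 2
  75 = 37 · 2 + 1
  2 = 2 · 1 + 0
gcd(306, 77) = 1.
Track Bezout coefficients alongside the remainders: start with r₀ = 306 = a·1 + b·0 (s = 1, t = 0) and r₁ = 77 = a·0 + b·1 (s = 0, t = 1); each new remainder r_{k+1} = r_{k-1} − q_k·r_k inherits s_{k+1} = s_{k-1} − q_k·s_k, t_{k+1} = t_{k-1} − q_k·t_k, so r_k = a·s_k + b·t_k at every step:
  q = 3: r = 75, s = 1 − 3·0 = 1, t = 0 − 3·1 = -3  (check: 306·1 + 77·(-3) = 75)
  q = 1: r = 2, s = 0 − 1·1 = -1, t = 1 − 1·(-3) = 4  (check: 306·(-1) + 77·4 = 2)
  q = 37: r = 1, s = 1 − 37·(-1) = 38, t = -3 − 37·4 = -151  (check: 306·38 + 77·(-151) = 1)
The row with r = 1 (the gcd) gives the Bezout coefficients s = 38, t = -151.
Result: 306 · (38) + 77 · (-151) = 1.

gcd(306, 77) = 1; s = 38, t = -151 (check: 306·38 + 77·(-151) = 1).


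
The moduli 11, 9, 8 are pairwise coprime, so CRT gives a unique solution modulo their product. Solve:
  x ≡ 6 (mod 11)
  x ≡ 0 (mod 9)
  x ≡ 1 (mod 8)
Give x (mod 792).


Moduli 11, 9, 8 are pairwise coprime; by CRT there is a unique solution modulo M = 11 · 9 · 8 = 792.
Solve pairwise, accumulating the modulus:
  Start with x ≡ 6 (mod 11).
  Combine with x ≡ 0 (mod 9): since gcd(11, 9) = 1, we get a unique residue mod 99.
    Write x = 6 + 11·t and substitute into x ≡ 0 (mod 9): 11·t ≡ 0 − 6 = -6 (mod 9).
    Reduce coefficients mod 9: 2·t ≡ 3 (mod 9).
    The inverse of 2 mod 9 is 5 (since 2·5 = 10 = 1·9 + 1), so t ≡ 5·3 = 15 ≡ 6 (mod 9).
    Then x = 6 + 11·6 = 72, valid modulo lcm(11, 9) = 99: x ≡ 72 (mod 99).
  Combine with x ≡ 1 (mod 8): since gcd(99, 8) = 1, we get a unique residue mod 792.
    Write x = 72 + 99·t and substitute into x ≡ 1 (mod 8): 99·t ≡ 1 − 72 = -71 (mod 8).
    Reduce coefficients mod 8: 3·t ≡ 1 (mod 8).
    The inverse of 3 mod 8 is 3 (since 3·3 = 9 = 1·8 + 1), so t ≡ 3·1 = 3 ≡ 3 (mod 8).
    Then x = 72 + 99·3 = 369, valid modulo lcm(99, 8) = 792: x ≡ 369 (mod 792).
Verify: 369 mod 11 = 6 ✓, 369 mod 9 = 0 ✓, 369 mod 8 = 1 ✓.

x ≡ 369 (mod 792).


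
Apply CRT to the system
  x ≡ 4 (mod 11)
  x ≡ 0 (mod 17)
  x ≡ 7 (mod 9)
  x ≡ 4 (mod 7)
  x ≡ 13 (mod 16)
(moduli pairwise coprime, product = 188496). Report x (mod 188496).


Product of moduli M = 11 · 17 · 9 · 7 · 16 = 188496.
Merge one congruence at a time:
  Start: x ≡ 4 (mod 11).
  Combine with x ≡ 0 (mod 17); new modulus lcm = 187.
    Write x = 4 + 11·t and substitute into x ≡ 0 (mod 17): 11·t ≡ 0 − 4 = -4 (mod 17).
    Reduce coefficients mod 17: 11·t ≡ 13 (mod 17).
    The inverse of 11 mod 17 is 14 (since 11·14 = 154 = 9·17 + 1), so t ≡ 14·13 = 182 ≡ 12 (mod 17).
    Then x = 4 + 11·12 = 136, valid modulo lcm(11, 17) = 187: x ≡ 136 (mod 187).
  Combine with x ≡ 7 (mod 9); new modulus lcm = 1683.
    Write x = 136 + 187·t and substitute into x ≡ 7 (mod 9): 187·t ≡ 7 − 136 = -129 (mod 9).
    Reduce coefficients mod 9: 7·t ≡ 6 (mod 9).
    The inverse of 7 mod 9 is 4 (since 7·4 = 28 = 3·9 + 1), so t ≡ 4·6 = 24 ≡ 6 (mod 9).
    Then x = 136 + 187·6 = 1258, valid modulo lcm(187, 9) = 1683: x ≡ 1258 (mod 1683).
  Combine with x ≡ 4 (mod 7); new modulus lcm = 11781.
    Write x = 1258 + 1683·t and substitute into x ≡ 4 (mod 7): 1683·t ≡ 4 − 1258 = -1254 (mod 7).
    Reduce coefficients mod 7: 3·t ≡ 6 (mod 7).
    The inverse of 3 mod 7 is 5 (since 3·5 = 15 = 2·7 + 1), so t ≡ 5·6 = 30 ≡ 2 (mod 7).
    Then x = 1258 + 1683·2 = 4624, valid modulo lcm(1683, 7) = 11781: x ≡ 4624 (mod 11781).
  Combine with x ≡ 13 (mod 16); new modulus lcm = 188496.
    Write x = 4624 + 11781·t and substitute into x ≡ 13 (mod 16): 11781·t ≡ 13 − 4624 = -4611 (mod 16).
    Reduce coefficients mod 16: 5·t ≡ 13 (mod 16).
    The inverse of 5 mod 16 is 13 (since 5·13 = 65 = 4·16 + 1), so t ≡ 13·13 = 169 ≡ 9 (mod 16).
    Then x = 4624 + 11781·9 = 110653, valid modulo lcm(11781, 16) = 188496: x ≡ 110653 (mod 188496).
Verify against each original: 110653 mod 11 = 4, 110653 mod 17 = 0, 110653 mod 9 = 7, 110653 mod 7 = 4, 110653 mod 16 = 13.

x ≡ 110653 (mod 188496).


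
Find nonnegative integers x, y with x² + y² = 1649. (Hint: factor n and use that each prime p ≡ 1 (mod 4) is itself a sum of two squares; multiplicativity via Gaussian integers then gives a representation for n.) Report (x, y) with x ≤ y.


Step 1: Factor n = 1649 = 17 · 97.
Step 2: Check the mod-4 condition on each prime factor: 17 ≡ 1 (mod 4), exponent 1; 97 ≡ 1 (mod 4), exponent 1.
All primes ≡ 3 (mod 4) appear to even exponent (or don't appear), so by the two-squares theorem n IS expressible as a sum of two squares.
Step 3: Build a representation. Here n = 17 · 97 is a product of primes ≡ 1 (mod 4). Each prime p ≡ 1 (mod 4) is itself a sum of two squares; find a² by testing p − a² for a perfect square:
  17: 17 − 1² = 16 = 4² ⇒ 17 = 1² + 4².
  97: 97 − 1² = 96, 97 − 2² = 93, 97 − 3² = 88, 97 − 4² = 81 = 9² ⇒ 97 = 4² + 9².
  Combine using the Brahmagupta–Fibonacci identity (a² + b²)(c² + d²) = (ac − bd)² + (ad + bc)² = (ac + bd)² + (ad − bc)²:
  17 · 97 = 1649: from (1² + 4²)(4² + 9²), take (1·4 − 4·9, 1·9 + 4·4) = (4 − 36, 9 + 16) = (-32, 25); dropping signs (only squares matter) gives (32, 25); check 32² + 25² = 1024 + 625 = 1649 ✓.
Step 4: Order so x ≤ y and verify: 25² + 32² = 625 + 1024 = 1649 = n. ✓

n = 1649 = 25² + 32² (one valid representation with x ≤ y).


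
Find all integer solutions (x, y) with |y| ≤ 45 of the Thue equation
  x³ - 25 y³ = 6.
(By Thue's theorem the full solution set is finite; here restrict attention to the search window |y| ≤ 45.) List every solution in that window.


The equation is x³ - 25y³ = 6. For fixed y, x³ = 25·y³ + 6, so a solution requires the RHS to be a perfect cube.
Strategy: iterate y from -45 to 45, compute RHS = 25·y³ + 6, and check whether it is a (positive or negative) perfect cube.
Check small values of y:
  y = 0: RHS = 6 is not a perfect cube.
  y = 1: RHS = 31 is not a perfect cube.
  y = -1: RHS = -19 is not a perfect cube.
  y = 2: RHS = 206 is not a perfect cube.
  y = -2: RHS = -194 is not a perfect cube.
  y = 3: RHS = 681 is not a perfect cube.
  y = -3: RHS = -669 is not a perfect cube.
Continuing the search up to |y| = 45 finds no solutions either.
No (x, y) in the scanned range satisfies the equation.

No integer solutions with |y| ≤ 45.


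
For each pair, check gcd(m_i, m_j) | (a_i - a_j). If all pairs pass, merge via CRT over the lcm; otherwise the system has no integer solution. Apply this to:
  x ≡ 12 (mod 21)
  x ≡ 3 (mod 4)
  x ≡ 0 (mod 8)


Moduli 21, 4, 8 are not pairwise coprime, so CRT works modulo lcm(m_i) when all pairwise compatibility conditions hold.
Pairwise compatibility: gcd(m_i, m_j) must divide a_i - a_j for every pair.
Merge one congruence at a time:
  Start: x ≡ 12 (mod 21).
  Combine with x ≡ 3 (mod 4): gcd(21, 4) = 1; 3 - 12 = -9, which IS divisible by 1, so compatible.
    Write x = 12 + 21·t and substitute into x ≡ 3 (mod 4): 21·t ≡ 3 − 12 = -9 (mod 4).
    Reduce coefficients mod 4: 1·t ≡ 3 (mod 4).
    So t ≡ 3 (mod 4).
    Then x = 12 + 21·3 = 75, valid modulo lcm(21, 4) = 84: x ≡ 75 (mod 84).
  Combine with x ≡ 0 (mod 8): gcd(84, 8) = 4, and 0 - 75 = -75 is NOT divisible by 4.
    ⇒ system is inconsistent (no integer solution).

No solution (the system is inconsistent).


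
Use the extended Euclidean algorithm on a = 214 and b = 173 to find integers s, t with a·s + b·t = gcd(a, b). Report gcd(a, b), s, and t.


Euclidean algorithm on (214, 173) — divide until remainder is 0:
  214 = 1 · 173 + 41
  173 = 4 · 41 + 9
  41 = 4 · 9 + 5
  9 = 1 · 5 + 4
  5 = 1 · 4 + 1
  4 = 4 · 1 + 0
gcd(214, 173) = 1.
Track Bezout coefficients alongside the remainders: start with r₀ = 214 = a·1 + b·0 (s = 1, t = 0) and r₁ = 173 = a·0 + b·1 (s = 0, t = 1); each new remainder r_{k+1} = r_{k-1} − q_k·r_k inherits s_{k+1} = s_{k-1} − q_k·s_k, t_{k+1} = t_{k-1} − q_k·t_k, so r_k = a·s_k + b·t_k at every step:
  q = 1: r = 41, s = 1 − 1·0 = 1, t = 0 − 1·1 = -1  (check: 214·1 + 173·(-1) = 41)
  q = 4: r = 9, s = 0 − 4·1 = -4, t = 1 − 4·(-1) = 5  (check: 214·(-4) + 173·5 = 9)
  q = 4: r = 5, s = 1 − 4·(-4) = 17, t = -1 − 4·5 = -21  (check: 214·17 + 173·(-21) = 5)
  q = 1: r = 4, s = -4 − 1·17 = -21, t = 5 − 1·(-21) = 26  (check: 214·(-21) + 173·26 = 4)
  q = 1: r = 1, s = 17 − 1·(-21) = 38, t = -21 − 1·26 = -47  (check: 214·38 + 173·(-47) = 1)
The row with r = 1 (the gcd) gives the Bezout coefficients s = 38, t = -47.
Result: 214 · (38) + 173 · (-47) = 1.

gcd(214, 173) = 1; s = 38, t = -47 (check: 214·38 + 173·(-47) = 1).


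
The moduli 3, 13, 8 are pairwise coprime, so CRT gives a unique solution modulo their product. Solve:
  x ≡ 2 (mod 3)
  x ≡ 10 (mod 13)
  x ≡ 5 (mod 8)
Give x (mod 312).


Moduli 3, 13, 8 are pairwise coprime; by CRT there is a unique solution modulo M = 3 · 13 · 8 = 312.
Solve pairwise, accumulating the modulus:
  Start with x ≡ 2 (mod 3).
  Combine with x ≡ 10 (mod 13): since gcd(3, 13) = 1, we get a unique residue mod 39.
    Write x = 2 + 3·t and substitute into x ≡ 10 (mod 13): 3·t ≡ 10 − 2 = 8 (mod 13).
    The inverse of 3 mod 13 is 9 (since 3·9 = 27 = 2·13 + 1), so t ≡ 9·8 = 72 ≡ 7 (mod 13).
    Then x = 2 + 3·7 = 23, valid modulo lcm(3, 13) = 39: x ≡ 23 (mod 39).
  Combine with x ≡ 5 (mod 8): since gcd(39, 8) = 1, we get a unique residue mod 312.
    Write x = 23 + 39·t and substitute into x ≡ 5 (mod 8): 39·t ≡ 5 − 23 = -18 (mod 8).
    Reduce coefficients mod 8: 7·t ≡ 6 (mod 8).
    The inverse of 7 mod 8 is 7 (since 7·7 = 49 = 6·8 + 1), so t ≡ 7·6 = 42 ≡ 2 (mod 8).
    Then x = 23 + 39·2 = 101, valid modulo lcm(39, 8) = 312: x ≡ 101 (mod 312).
Verify: 101 mod 3 = 2 ✓, 101 mod 13 = 10 ✓, 101 mod 8 = 5 ✓.

x ≡ 101 (mod 312).


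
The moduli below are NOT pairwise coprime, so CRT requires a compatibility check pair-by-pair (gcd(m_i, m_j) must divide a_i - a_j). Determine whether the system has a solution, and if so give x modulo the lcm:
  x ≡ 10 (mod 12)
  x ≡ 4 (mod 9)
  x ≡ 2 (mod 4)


Moduli 12, 9, 4 are not pairwise coprime, so CRT works modulo lcm(m_i) when all pairwise compatibility conditions hold.
Pairwise compatibility: gcd(m_i, m_j) must divide a_i - a_j for every pair.
Merge one congruence at a time:
  Start: x ≡ 10 (mod 12).
  Combine with x ≡ 4 (mod 9): gcd(12, 9) = 3; 4 - 10 = -6, which IS divisible by 3, so compatible.
    Write x = 10 + 12·t and substitute into x ≡ 4 (mod 9): 12·t ≡ 4 − 10 = -6 (mod 9).
    Divide the congruence (and modulus) by g = 3: 4·t ≡ -2 (mod 3).
    Reduce coefficients mod 3: 1·t ≡ 1 (mod 3).
    So t ≡ 1 (mod 3).
    Then x = 10 + 12·1 = 22, valid modulo lcm(12, 9) = 36: x ≡ 22 (mod 36).
  Combine with x ≡ 2 (mod 4): gcd(36, 4) = 4; 2 - 22 = -20, which IS divisible by 4, so compatible.
    Write x = 22 + 36·t and substitute into x ≡ 2 (mod 4): 36·t ≡ 2 − 22 = -20 (mod 4).
    Divide the congruence (and modulus) by g = 4: 9·t ≡ -5 (mod 1).
    Modulo 1 every t works; take t = 0.
    Then x = 22 + 36·0 = 22, valid modulo lcm(36, 4) = 36: x ≡ 22 (mod 36).
Verify: 22 mod 12 = 10, 22 mod 9 = 4, 22 mod 4 = 2.

x ≡ 22 (mod 36).


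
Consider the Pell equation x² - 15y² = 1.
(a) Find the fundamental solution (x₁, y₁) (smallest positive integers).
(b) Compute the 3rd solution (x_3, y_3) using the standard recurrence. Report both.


Step 1: Find the fundamental solution (x₁, y₁) of x² - 15y² = 1.
  Expand √15 as a continued fraction. a₀ = ⌊√15⌋ = 3; iterate m_{k+1} = d_k·a_k − m_k, d_{k+1} = (15 − m_{k+1}²)/d_k, a_{k+1} = ⌊(a₀ + m_{k+1})/d_{k+1}⌋ (starting m₀ = 0, d₀ = 1), with convergents p_k = a_k·p_{k-1} + p_{k-2}, q_k = a_k·q_{k-1} + q_{k-2} (p₋₁ = 1, q₋₁ = 0):
  k = 0: a₀ = 3; p₀/q₀ = 3/1; p₀² − 15·q₀² = 9 − 15 = -6.
  k = 1: m = 3, d = 6, a = ⌊(3 + 3)/6⌋ = 1; p/q = (1·3 + 1)/(1·1 + 0) = 4/1; p² − 15·q² = 16 − 15 = 1.
  The first convergent with p² − 15·q² = 1 gives the fundamental solution (x₁, y₁) = (4, 1).
Step 2: Apply the recurrence (x_{n+1}, y_{n+1}) = (x₁x_n + 15y₁y_n, x₁y_n + y₁x_n) repeatedly.
  From (x_1, y_1) = (4, 1): x_2 = 4·4 + 15·1·1 = 31; y_2 = 4·1 + 1·4 = 8.
  From (x_2, y_2) = (31, 8): x_3 = 4·31 + 15·1·8 = 244; y_3 = 4·8 + 1·31 = 63.
Step 3: Verify x_3² - 15·y_3² = 59536 - 59535 = 1 (should be 1). ✓

(x_1, y_1) = (4, 1); (x_3, y_3) = (244, 63).


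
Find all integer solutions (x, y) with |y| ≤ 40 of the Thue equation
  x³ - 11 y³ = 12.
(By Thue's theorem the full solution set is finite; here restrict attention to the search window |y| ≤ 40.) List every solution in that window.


The equation is x³ - 11y³ = 12. For fixed y, x³ = 11·y³ + 12, so a solution requires the RHS to be a perfect cube.
Strategy: iterate y from -40 to 40, compute RHS = 11·y³ + 12, and check whether it is a (positive or negative) perfect cube.
Check small values of y:
  y = 0: RHS = 12 is not a perfect cube.
  y = 1: RHS = 23 is not a perfect cube.
  y = -1: RHS = 1 = (1)³ ⇒ x = 1 works.
  y = 2: RHS = 100 is not a perfect cube.
  y = -2: RHS = -76 is not a perfect cube.
  y = 3: RHS = 309 is not a perfect cube.
  y = -3: RHS = -285 is not a perfect cube.
Continuing the search up to |y| = 40 finds no further solutions beyond those listed.
Collected solutions: (1, -1).

Solutions (with |y| ≤ 40): (1, -1).


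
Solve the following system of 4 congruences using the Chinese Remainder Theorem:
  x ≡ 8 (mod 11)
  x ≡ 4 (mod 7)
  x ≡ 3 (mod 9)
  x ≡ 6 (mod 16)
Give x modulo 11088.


Product of moduli M = 11 · 7 · 9 · 16 = 11088.
Merge one congruence at a time:
  Start: x ≡ 8 (mod 11).
  Combine with x ≡ 4 (mod 7); new modulus lcm = 77.
    Write x = 8 + 11·t and substitute into x ≡ 4 (mod 7): 11·t ≡ 4 − 8 = -4 (mod 7).
    Reduce coefficients mod 7: 4·t ≡ 3 (mod 7).
    The inverse of 4 mod 7 is 2 (since 4·2 = 8 = 1·7 + 1), so t ≡ 2·3 = 6 ≡ 6 (mod 7).
    Then x = 8 + 11·6 = 74, valid modulo lcm(11, 7) = 77: x ≡ 74 (mod 77).
  Combine with x ≡ 3 (mod 9); new modulus lcm = 693.
    Write x = 74 + 77·t and substitute into x ≡ 3 (mod 9): 77·t ≡ 3 − 74 = -71 (mod 9).
    Reduce coefficients mod 9: 5·t ≡ 1 (mod 9).
    The inverse of 5 mod 9 is 2 (since 5·2 = 10 = 1·9 + 1), so t ≡ 2·1 = 2 ≡ 2 (mod 9).
    Then x = 74 + 77·2 = 228, valid modulo lcm(77, 9) = 693: x ≡ 228 (mod 693).
  Combine with x ≡ 6 (mod 16); new modulus lcm = 11088.
    Write x = 228 + 693·t and substitute into x ≡ 6 (mod 16): 693·t ≡ 6 − 228 = -222 (mod 16).
    Reduce coefficients mod 16: 5·t ≡ 2 (mod 16).
    The inverse of 5 mod 16 is 13 (since 5·13 = 65 = 4·16 + 1), so t ≡ 13·2 = 26 ≡ 10 (mod 16).
    Then x = 228 + 693·10 = 7158, valid modulo lcm(693, 16) = 11088: x ≡ 7158 (mod 11088).
Verify against each original: 7158 mod 11 = 8, 7158 mod 7 = 4, 7158 mod 9 = 3, 7158 mod 16 = 6.

x ≡ 7158 (mod 11088).


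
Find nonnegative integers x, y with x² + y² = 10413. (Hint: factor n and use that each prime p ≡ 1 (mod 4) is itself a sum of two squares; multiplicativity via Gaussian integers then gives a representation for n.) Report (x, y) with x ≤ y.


Step 1: Factor n = 10413 = 3^2 · 13 · 89.
Step 2: Check the mod-4 condition on each prime factor: 3 ≡ 3 (mod 4), exponent 2 (must be even); 13 ≡ 1 (mod 4), exponent 1; 89 ≡ 1 (mod 4), exponent 1.
All primes ≡ 3 (mod 4) appear to even exponent (or don't appear), so by the two-squares theorem n IS expressible as a sum of two squares.
Step 3: Build a representation. Group n = k² · m with k = 3 and m = 13 · 89 = 1157 (a product of primes ≡ 1 (mod 4)); a representation of m scales to one of n via (k·x)² + (k·y)² = k²(x² + y²). Each prime p ≡ 1 (mod 4) is itself a sum of two squares; find a² by testing p − a² for a perfect square:
  13: 13 − 1² = 12, 13 − 2² = 9 = 3² ⇒ 13 = 2² + 3².
  89: 89 − 1² = 88, 89 − 2² = 85, 89 − 3² = 80, 89 − 4² = 73, 89 − 5² = 64 = 8² ⇒ 89 = 5² + 8².
  Combine using the Brahmagupta–Fibonacci identity (a² + b²)(c² + d²) = (ac − bd)² + (ad + bc)² = (ac + bd)² + (ad − bc)²:
  13 · 89 = 1157: from (2² + 3²)(5² + 8²), take (2·5 − 3·8, 2·8 + 3·5) = (10 − 24, 16 + 15) = (-14, 31); dropping signs (only squares matter) gives (14, 31); check 14² + 31² = 196 + 961 = 1157 ✓.
  Scale by k = 3: (3·14, 3·31) = (42, 93).
Step 4: Order so x ≤ y and verify: 42² + 93² = 1764 + 8649 = 10413 = n. ✓

n = 10413 = 42² + 93² (one valid representation with x ≤ y).


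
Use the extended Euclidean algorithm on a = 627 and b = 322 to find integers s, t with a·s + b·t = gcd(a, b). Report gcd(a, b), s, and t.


Euclidean algorithm on (627, 322) — divide until remainder is 0:
  627 = 1 · 322 + 305
  322 = 1 · 305 + 17
  305 = 17 · 17 + 16
  17 = 1 · 16 + 1
  16 = 16 · 1 + 0
gcd(627, 322) = 1.
Track Bezout coefficients alongside the remainders: start with r₀ = 627 = a·1 + b·0 (s = 1, t = 0) and r₁ = 322 = a·0 + b·1 (s = 0, t = 1); each new remainder r_{k+1} = r_{k-1} − q_k·r_k inherits s_{k+1} = s_{k-1} − q_k·s_k, t_{k+1} = t_{k-1} − q_k·t_k, so r_k = a·s_k + b·t_k at every step:
  q = 1: r = 305, s = 1 − 1·0 = 1, t = 0 − 1·1 = -1  (check: 627·1 + 322·(-1) = 305)
  q = 1: r = 17, s = 0 − 1·1 = -1, t = 1 − 1·(-1) = 2  (check: 627·(-1) + 322·2 = 17)
  q = 17: r = 16, s = 1 − 17·(-1) = 18, t = -1 − 17·2 = -35  (check: 627·18 + 322·(-35) = 16)
  q = 1: r = 1, s = -1 − 1·18 = -19, t = 2 − 1·(-35) = 37  (check: 627·(-19) + 322·37 = 1)
The row with r = 1 (the gcd) gives the Bezout coefficients s = -19, t = 37.
Result: 627 · (-19) + 322 · (37) = 1.

gcd(627, 322) = 1; s = -19, t = 37 (check: 627·(-19) + 322·37 = 1).


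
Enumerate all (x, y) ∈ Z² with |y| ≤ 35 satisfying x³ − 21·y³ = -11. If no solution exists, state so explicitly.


The equation is x³ - 21y³ = -11. For fixed y, x³ = 21·y³ − 11, so a solution requires the RHS to be a perfect cube.
Strategy: iterate y from -35 to 35, compute RHS = 21·y³ − 11, and check whether it is a (positive or negative) perfect cube.
Check small values of y:
  y = 0: RHS = -11 is not a perfect cube.
  y = 1: RHS = 10 is not a perfect cube.
  y = -1: RHS = -32 is not a perfect cube.
  y = 2: RHS = 157 is not a perfect cube.
  y = -2: RHS = -179 is not a perfect cube.
  y = 3: RHS = 556 is not a perfect cube.
  y = -3: RHS = -578 is not a perfect cube.
Continuing the search up to |y| = 35 finds no solutions either.
No (x, y) in the scanned range satisfies the equation.

No integer solutions with |y| ≤ 35.


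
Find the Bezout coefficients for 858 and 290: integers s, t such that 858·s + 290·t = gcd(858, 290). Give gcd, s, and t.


Euclidean algorithm on (858, 290) — divide until remainder is 0:
  858 = 2 · 290 + 278
  290 = 1 · 278 + 12
  278 = 23 · 12 + 2
  12 = 6 · 2 + 0
gcd(858, 290) = 2.
Track Bezout coefficients alongside the remainders: start with r₀ = 858 = a·1 + b·0 (s = 1, t = 0) and r₁ = 290 = a·0 + b·1 (s = 0, t = 1); each new remainder r_{k+1} = r_{k-1} − q_k·r_k inherits s_{k+1} = s_{k-1} − q_k·s_k, t_{k+1} = t_{k-1} − q_k·t_k, so r_k = a·s_k + b·t_k at every step:
  q = 2: r = 278, s = 1 − 2·0 = 1, t = 0 − 2·1 = -2  (check: 858·1 + 290·(-2) = 278)
  q = 1: r = 12, s = 0 − 1·1 = -1, t = 1 − 1·(-2) = 3  (check: 858·(-1) + 290·3 = 12)
  q = 23: r = 2, s = 1 − 23·(-1) = 24, t = -2 − 23·3 = -71  (check: 858·24 + 290·(-71) = 2)
The row with r = 2 (the gcd) gives the Bezout coefficients s = 24, t = -71.
Result: 858 · (24) + 290 · (-71) = 2.

gcd(858, 290) = 2; s = 24, t = -71 (check: 858·24 + 290·(-71) = 2).


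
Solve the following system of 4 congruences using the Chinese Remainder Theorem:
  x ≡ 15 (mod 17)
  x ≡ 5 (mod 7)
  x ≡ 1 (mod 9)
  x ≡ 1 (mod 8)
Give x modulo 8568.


Product of moduli M = 17 · 7 · 9 · 8 = 8568.
Merge one congruence at a time:
  Start: x ≡ 15 (mod 17).
  Combine with x ≡ 5 (mod 7); new modulus lcm = 119.
    Write x = 15 + 17·t and substitute into x ≡ 5 (mod 7): 17·t ≡ 5 − 15 = -10 (mod 7).
    Reduce coefficients mod 7: 3·t ≡ 4 (mod 7).
    The inverse of 3 mod 7 is 5 (since 3·5 = 15 = 2·7 + 1), so t ≡ 5·4 = 20 ≡ 6 (mod 7).
    Then x = 15 + 17·6 = 117, valid modulo lcm(17, 7) = 119: x ≡ 117 (mod 119).
  Combine with x ≡ 1 (mod 9); new modulus lcm = 1071.
    Write x = 117 + 119·t and substitute into x ≡ 1 (mod 9): 119·t ≡ 1 − 117 = -116 (mod 9).
    Reduce coefficients mod 9: 2·t ≡ 1 (mod 9).
    The inverse of 2 mod 9 is 5 (since 2·5 = 10 = 1·9 + 1), so t ≡ 5·1 = 5 ≡ 5 (mod 9).
    Then x = 117 + 119·5 = 712, valid modulo lcm(119, 9) = 1071: x ≡ 712 (mod 1071).
  Combine with x ≡ 1 (mod 8); new modulus lcm = 8568.
    Write x = 712 + 1071·t and substitute into x ≡ 1 (mod 8): 1071·t ≡ 1 − 712 = -711 (mod 8).
    Reduce coefficients mod 8: 7·t ≡ 1 (mod 8).
    The inverse of 7 mod 8 is 7 (since 7·7 = 49 = 6·8 + 1), so t ≡ 7·1 = 7 ≡ 7 (mod 8).
    Then x = 712 + 1071·7 = 8209, valid modulo lcm(1071, 8) = 8568: x ≡ 8209 (mod 8568).
Verify against each original: 8209 mod 17 = 15, 8209 mod 7 = 5, 8209 mod 9 = 1, 8209 mod 8 = 1.

x ≡ 8209 (mod 8568).


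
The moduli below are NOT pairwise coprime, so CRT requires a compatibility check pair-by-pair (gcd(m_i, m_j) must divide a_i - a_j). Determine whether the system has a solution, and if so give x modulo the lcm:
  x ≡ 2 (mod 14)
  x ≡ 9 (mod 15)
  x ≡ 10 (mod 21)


Moduli 14, 15, 21 are not pairwise coprime, so CRT works modulo lcm(m_i) when all pairwise compatibility conditions hold.
Pairwise compatibility: gcd(m_i, m_j) must divide a_i - a_j for every pair.
Merge one congruence at a time:
  Start: x ≡ 2 (mod 14).
  Combine with x ≡ 9 (mod 15): gcd(14, 15) = 1; 9 - 2 = 7, which IS divisible by 1, so compatible.
    Write x = 2 + 14·t and substitute into x ≡ 9 (mod 15): 14·t ≡ 9 − 2 = 7 (mod 15).
    The inverse of 14 mod 15 is 14 (since 14·14 = 196 = 13·15 + 1), so t ≡ 14·7 = 98 ≡ 8 (mod 15).
    Then x = 2 + 14·8 = 114, valid modulo lcm(14, 15) = 210: x ≡ 114 (mod 210).
  Combine with x ≡ 10 (mod 21): gcd(210, 21) = 21, and 10 - 114 = -104 is NOT divisible by 21.
    ⇒ system is inconsistent (no integer solution).

No solution (the system is inconsistent).


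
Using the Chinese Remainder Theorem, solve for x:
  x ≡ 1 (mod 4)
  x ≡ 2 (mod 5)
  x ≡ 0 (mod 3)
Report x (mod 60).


Moduli 4, 5, 3 are pairwise coprime; by CRT there is a unique solution modulo M = 4 · 5 · 3 = 60.
Solve pairwise, accumulating the modulus:
  Start with x ≡ 1 (mod 4).
  Combine with x ≡ 2 (mod 5): since gcd(4, 5) = 1, we get a unique residue mod 20.
    Write x = 1 + 4·t and substitute into x ≡ 2 (mod 5): 4·t ≡ 2 − 1 = 1 (mod 5).
    The inverse of 4 mod 5 is 4 (since 4·4 = 16 = 3·5 + 1), so t ≡ 4·1 = 4 ≡ 4 (mod 5).
    Then x = 1 + 4·4 = 17, valid modulo lcm(4, 5) = 20: x ≡ 17 (mod 20).
  Combine with x ≡ 0 (mod 3): since gcd(20, 3) = 1, we get a unique residue mod 60.
    Write x = 17 + 20·t and substitute into x ≡ 0 (mod 3): 20·t ≡ 0 − 17 = -17 (mod 3).
    Reduce coefficients mod 3: 2·t ≡ 1 (mod 3).
    The inverse of 2 mod 3 is 2 (since 2·2 = 4 = 1·3 + 1), so t ≡ 2·1 = 2 ≡ 2 (mod 3).
    Then x = 17 + 20·2 = 57, valid modulo lcm(20, 3) = 60: x ≡ 57 (mod 60).
Verify: 57 mod 4 = 1 ✓, 57 mod 5 = 2 ✓, 57 mod 3 = 0 ✓.

x ≡ 57 (mod 60).


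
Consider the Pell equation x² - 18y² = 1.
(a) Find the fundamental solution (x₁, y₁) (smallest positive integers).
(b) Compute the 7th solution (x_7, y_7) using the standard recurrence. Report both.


Step 1: Find the fundamental solution (x₁, y₁) of x² - 18y² = 1.
  Expand √18 as a continued fraction. a₀ = ⌊√18⌋ = 4; iterate m_{k+1} = d_k·a_k − m_k, d_{k+1} = (18 − m_{k+1}²)/d_k, a_{k+1} = ⌊(a₀ + m_{k+1})/d_{k+1}⌋ (starting m₀ = 0, d₀ = 1), with convergents p_k = a_k·p_{k-1} + p_{k-2}, q_k = a_k·q_{k-1} + q_{k-2} (p₋₁ = 1, q₋₁ = 0):
  k = 0: a₀ = 4; p₀/q₀ = 4/1; p₀² − 18·q₀² = 16 − 18 = -2.
  k = 1: m = 4, d = 2, a = ⌊(4 + 4)/2⌋ = 4; p/q = (4·4 + 1)/(4·1 + 0) = 17/4; p² − 18·q² = 289 − 288 = 1.
  The first convergent with p² − 18·q² = 1 gives the fundamental solution (x₁, y₁) = (17, 4).
Step 2: Apply the recurrence (x_{n+1}, y_{n+1}) = (x₁x_n + 18y₁y_n, x₁y_n + y₁x_n) repeatedly.
  From (x_1, y_1) = (17, 4): x_2 = 17·17 + 18·4·4 = 577; y_2 = 17·4 + 4·17 = 136.
  From (x_2, y_2) = (577, 136): x_3 = 17·577 + 18·4·136 = 19601; y_3 = 17·136 + 4·577 = 4620.
  From (x_3, y_3) = (19601, 4620): x_4 = 17·19601 + 18·4·4620 = 665857; y_4 = 17·4620 + 4·19601 = 156944.
  From (x_4, y_4) = (665857, 156944): x_5 = 17·665857 + 18·4·156944 = 22619537; y_5 = 17·156944 + 4·665857 = 5331476.
  From (x_5, y_5) = (22619537, 5331476): x_6 = 17·22619537 + 18·4·5331476 = 768398401; y_6 = 17·5331476 + 4·22619537 = 181113240.
  From (x_6, y_6) = (768398401, 181113240): x_7 = 17·768398401 + 18·4·181113240 = 26102926097; y_7 = 17·181113240 + 4·768398401 = 6152518684.
Step 3: Verify x_7² - 18·y_7² = 681362750825443653409 - 681362750825443653408 = 1 (should be 1). ✓

(x_1, y_1) = (17, 4); (x_7, y_7) = (26102926097, 6152518684).


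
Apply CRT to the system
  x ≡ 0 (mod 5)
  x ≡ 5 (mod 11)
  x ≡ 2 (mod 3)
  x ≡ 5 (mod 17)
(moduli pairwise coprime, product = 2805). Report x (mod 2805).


Product of moduli M = 5 · 11 · 3 · 17 = 2805.
Merge one congruence at a time:
  Start: x ≡ 0 (mod 5).
  Combine with x ≡ 5 (mod 11); new modulus lcm = 55.
    Write x = 0 + 5·t and substitute into x ≡ 5 (mod 11): 5·t ≡ 5 − 0 = 5 (mod 11).
    The inverse of 5 mod 11 is 9 (since 5·9 = 45 = 4·11 + 1), so t ≡ 9·5 = 45 ≡ 1 (mod 11).
    Then x = 0 + 5·1 = 5, valid modulo lcm(5, 11) = 55: x ≡ 5 (mod 55).
  Combine with x ≡ 2 (mod 3); new modulus lcm = 165.
    Write x = 5 + 55·t and substitute into x ≡ 2 (mod 3): 55·t ≡ 2 − 5 = -3 (mod 3).
    Reduce coefficients mod 3: 1·t ≡ 0 (mod 3).
    So t ≡ 0 (mod 3).
    Then x = 5 + 55·0 = 5, valid modulo lcm(55, 3) = 165: x ≡ 5 (mod 165).
  Combine with x ≡ 5 (mod 17); new modulus lcm = 2805.
    Write x = 5 + 165·t and substitute into x ≡ 5 (mod 17): 165·t ≡ 5 − 5 = 0 (mod 17).
    Reduce coefficients mod 17: 12·t ≡ 0 (mod 17).
    The inverse of 12 mod 17 is 10 (since 12·10 = 120 = 7·17 + 1), so t ≡ 10·0 = 0 ≡ 0 (mod 17).
    Then x = 5 + 165·0 = 5, valid modulo lcm(165, 17) = 2805: x ≡ 5 (mod 2805).
Verify against each original: 5 mod 5 = 0, 5 mod 11 = 5, 5 mod 3 = 2, 5 mod 17 = 5.

x ≡ 5 (mod 2805).


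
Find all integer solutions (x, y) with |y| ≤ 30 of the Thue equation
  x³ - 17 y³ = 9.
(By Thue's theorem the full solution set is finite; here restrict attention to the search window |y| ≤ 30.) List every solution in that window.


The equation is x³ - 17y³ = 9. For fixed y, x³ = 17·y³ + 9, so a solution requires the RHS to be a perfect cube.
Strategy: iterate y from -30 to 30, compute RHS = 17·y³ + 9, and check whether it is a (positive or negative) perfect cube.
Check small values of y:
  y = 0: RHS = 9 is not a perfect cube.
  y = 1: RHS = 26 is not a perfect cube.
  y = -1: RHS = -8 = (-2)³ ⇒ x = -2 works.
  y = 2: RHS = 145 is not a perfect cube.
  y = -2: RHS = -127 is not a perfect cube.
  y = 3: RHS = 468 is not a perfect cube.
  y = -3: RHS = -450 is not a perfect cube.
Continuing the search up to |y| = 30 finds no further solutions beyond those listed.
Collected solutions: (-2, -1).

Solutions (with |y| ≤ 30): (-2, -1).


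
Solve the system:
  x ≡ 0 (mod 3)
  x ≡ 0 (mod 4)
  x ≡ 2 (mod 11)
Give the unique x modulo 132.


Moduli 3, 4, 11 are pairwise coprime; by CRT there is a unique solution modulo M = 3 · 4 · 11 = 132.
Solve pairwise, accumulating the modulus:
  Start with x ≡ 0 (mod 3).
  Combine with x ≡ 0 (mod 4): since gcd(3, 4) = 1, we get a unique residue mod 12.
    Write x = 0 + 3·t and substitute into x ≡ 0 (mod 4): 3·t ≡ 0 − 0 = 0 (mod 4).
    The inverse of 3 mod 4 is 3 (since 3·3 = 9 = 2·4 + 1), so t ≡ 3·0 = 0 ≡ 0 (mod 4).
    Then x = 0 + 3·0 = 0, valid modulo lcm(3, 4) = 12: x ≡ 0 (mod 12).
  Combine with x ≡ 2 (mod 11): since gcd(12, 11) = 1, we get a unique residue mod 132.
    Write x = 0 + 12·t and substitute into x ≡ 2 (mod 11): 12·t ≡ 2 − 0 = 2 (mod 11).
    Reduce coefficients mod 11: 1·t ≡ 2 (mod 11).
    So t ≡ 2 (mod 11).
    Then x = 0 + 12·2 = 24, valid modulo lcm(12, 11) = 132: x ≡ 24 (mod 132).
Verify: 24 mod 3 = 0 ✓, 24 mod 4 = 0 ✓, 24 mod 11 = 2 ✓.

x ≡ 24 (mod 132).


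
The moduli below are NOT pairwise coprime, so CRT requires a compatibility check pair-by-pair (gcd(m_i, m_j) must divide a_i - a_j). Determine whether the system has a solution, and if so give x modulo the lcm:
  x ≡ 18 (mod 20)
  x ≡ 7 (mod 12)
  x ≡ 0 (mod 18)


Moduli 20, 12, 18 are not pairwise coprime, so CRT works modulo lcm(m_i) when all pairwise compatibility conditions hold.
Pairwise compatibility: gcd(m_i, m_j) must divide a_i - a_j for every pair.
Merge one congruence at a time:
  Start: x ≡ 18 (mod 20).
  Combine with x ≡ 7 (mod 12): gcd(20, 12) = 4, and 7 - 18 = -11 is NOT divisible by 4.
    ⇒ system is inconsistent (no integer solution).

No solution (the system is inconsistent).


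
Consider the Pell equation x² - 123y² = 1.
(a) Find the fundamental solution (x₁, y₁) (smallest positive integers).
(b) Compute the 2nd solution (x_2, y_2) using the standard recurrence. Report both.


Step 1: Find the fundamental solution (x₁, y₁) of x² - 123y² = 1.
  Expand √123 as a continued fraction. a₀ = ⌊√123⌋ = 11; iterate m_{k+1} = d_k·a_k − m_k, d_{k+1} = (123 − m_{k+1}²)/d_k, a_{k+1} = ⌊(a₀ + m_{k+1})/d_{k+1}⌋ (starting m₀ = 0, d₀ = 1), with convergents p_k = a_k·p_{k-1} + p_{k-2}, q_k = a_k·q_{k-1} + q_{k-2} (p₋₁ = 1, q₋₁ = 0):
  k = 0: a₀ = 11; p₀/q₀ = 11/1; p₀² − 123·q₀² = 121 − 123 = -2.
  k = 1: m = 11, d = 2, a = ⌊(11 + 11)/2⌋ = 11; p/q = (11·11 + 1)/(11·1 + 0) = 122/11; p² − 123·q² = 14884 − 14883 = 1.
  The first convergent with p² − 123·q² = 1 gives the fundamental solution (x₁, y₁) = (122, 11).
Step 2: Apply the recurrence (x_{n+1}, y_{n+1}) = (x₁x_n + 123y₁y_n, x₁y_n + y₁x_n) repeatedly.
  From (x_1, y_1) = (122, 11): x_2 = 122·122 + 123·11·11 = 29767; y_2 = 122·11 + 11·122 = 2684.
Step 3: Verify x_2² - 123·y_2² = 886074289 - 886074288 = 1 (should be 1). ✓

(x_1, y_1) = (122, 11); (x_2, y_2) = (29767, 2684).


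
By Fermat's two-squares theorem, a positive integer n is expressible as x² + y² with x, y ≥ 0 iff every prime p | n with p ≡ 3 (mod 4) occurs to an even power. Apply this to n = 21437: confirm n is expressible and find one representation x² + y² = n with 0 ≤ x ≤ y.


Step 1: Factor n = 21437 = 13 · 17 · 97.
Step 2: Check the mod-4 condition on each prime factor: 13 ≡ 1 (mod 4), exponent 1; 17 ≡ 1 (mod 4), exponent 1; 97 ≡ 1 (mod 4), exponent 1.
All primes ≡ 3 (mod 4) appear to even exponent (or don't appear), so by the two-squares theorem n IS expressible as a sum of two squares.
Step 3: Build a representation. Here n = 13 · 17 · 97 is a product of primes ≡ 1 (mod 4). Each prime p ≡ 1 (mod 4) is itself a sum of two squares; find a² by testing p − a² for a perfect square:
  13: 13 − 1² = 12, 13 − 2² = 9 = 3² ⇒ 13 = 2² + 3².
  17: 17 − 1² = 16 = 4² ⇒ 17 = 1² + 4².
  97: 97 − 1² = 96, 97 − 2² = 93, 97 − 3² = 88, 97 − 4² = 81 = 9² ⇒ 97 = 4² + 9².
  Combine using the Brahmagupta–Fibonacci identity (a² + b²)(c² + d²) = (ac − bd)² + (ad + bc)² = (ac + bd)² + (ad − bc)²:
  13 · 17 = 221: from (2² + 3²)(1² + 4²), take (2·1 − 3·4, 2·4 + 3·1) = (2 − 12, 8 + 3) = (-10, 11); dropping signs (only squares matter) gives (10, 11); check 10² + 11² = 100 + 121 = 221 ✓.
  221 · 97 = 21437: from (10² + 11²)(4² + 9²), take (10·4 − 11·9, 10·9 + 11·4) = (40 − 99, 90 + 44) = (-59, 134); dropping signs (only squares matter) gives (59, 134); check 59² + 134² = 3481 + 17956 = 21437 ✓.
Step 4: Order so x ≤ y and verify: 59² + 134² = 3481 + 17956 = 21437 = n. ✓

n = 21437 = 59² + 134² (one valid representation with x ≤ y).


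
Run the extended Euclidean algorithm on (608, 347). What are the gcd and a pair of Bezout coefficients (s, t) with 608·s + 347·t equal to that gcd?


Euclidean algorithm on (608, 347) — divide until remainder is 0:
  608 = 1 · 347 + 261
  347 = 1 · 261 + 86
  261 = 3 · 86 + 3
  86 = 28 · 3 + 2
  3 = 1 · 2 + 1
  2 = 2 · 1 + 0
gcd(608, 347) = 1.
Track Bezout coefficients alongside the remainders: start with r₀ = 608 = a·1 + b·0 (s = 1, t = 0) and r₁ = 347 = a·0 + b·1 (s = 0, t = 1); each new remainder r_{k+1} = r_{k-1} − q_k·r_k inherits s_{k+1} = s_{k-1} − q_k·s_k, t_{k+1} = t_{k-1} − q_k·t_k, so r_k = a·s_k + b·t_k at every step:
  q = 1: r = 261, s = 1 − 1·0 = 1, t = 0 − 1·1 = -1  (check: 608·1 + 347·(-1) = 261)
  q = 1: r = 86, s = 0 − 1·1 = -1, t = 1 − 1·(-1) = 2  (check: 608·(-1) + 347·2 = 86)
  q = 3: r = 3, s = 1 − 3·(-1) = 4, t = -1 − 3·2 = -7  (check: 608·4 + 347·(-7) = 3)
  q = 28: r = 2, s = -1 − 28·4 = -113, t = 2 − 28·(-7) = 198  (check: 608·(-113) + 347·198 = 2)
  q = 1: r = 1, s = 4 − 1·(-113) = 117, t = -7 − 1·198 = -205  (check: 608·117 + 347·(-205) = 1)
The row with r = 1 (the gcd) gives the Bezout coefficients s = 117, t = -205.
Result: 608 · (117) + 347 · (-205) = 1.

gcd(608, 347) = 1; s = 117, t = -205 (check: 608·117 + 347·(-205) = 1).
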